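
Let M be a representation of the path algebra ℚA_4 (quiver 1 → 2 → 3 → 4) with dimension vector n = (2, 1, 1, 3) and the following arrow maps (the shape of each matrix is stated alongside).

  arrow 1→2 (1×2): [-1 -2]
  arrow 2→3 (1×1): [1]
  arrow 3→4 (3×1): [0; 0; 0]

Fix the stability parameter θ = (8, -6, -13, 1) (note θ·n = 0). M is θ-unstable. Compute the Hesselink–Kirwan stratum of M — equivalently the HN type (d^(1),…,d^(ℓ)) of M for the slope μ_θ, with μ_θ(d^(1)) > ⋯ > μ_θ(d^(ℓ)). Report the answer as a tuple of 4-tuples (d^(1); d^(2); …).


Barcode: M ≅ I[1,1], I[1,3], I[4,4]^3. HN layers by μ_θ (3 steps, strictly decreasing):
  μ^(1)=8; μ^(2)=1; μ^(3)=-11/3

((1, 0, 0, 0); (0, 0, 0, 3); (1, 1, 1, 0))


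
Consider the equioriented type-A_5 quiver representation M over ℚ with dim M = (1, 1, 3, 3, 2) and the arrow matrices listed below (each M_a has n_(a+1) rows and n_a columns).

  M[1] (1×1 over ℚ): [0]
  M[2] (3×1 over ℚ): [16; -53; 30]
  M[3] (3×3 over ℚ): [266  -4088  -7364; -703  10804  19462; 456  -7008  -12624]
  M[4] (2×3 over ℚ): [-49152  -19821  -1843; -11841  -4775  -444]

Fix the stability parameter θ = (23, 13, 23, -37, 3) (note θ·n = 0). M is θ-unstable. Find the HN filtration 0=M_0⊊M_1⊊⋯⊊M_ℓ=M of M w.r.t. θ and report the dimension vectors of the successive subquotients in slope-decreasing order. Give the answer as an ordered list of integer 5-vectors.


Interval decomposition of M: I[1,1], I[2,3], I[3,3], I[3,5], I[4,4], I[4,5].
HN type (ℓ=5): μ^(1)=23; μ^(2)=13; μ^(3)=3; μ^(4)=-7; μ^(5)=-37

((1, 0, 2, 0, 0); (0, 1, 0, 0, 0); (0, 0, 0, 0, 2); (0, 0, 1, 1, 0); (0, 0, 0, 2, 0))


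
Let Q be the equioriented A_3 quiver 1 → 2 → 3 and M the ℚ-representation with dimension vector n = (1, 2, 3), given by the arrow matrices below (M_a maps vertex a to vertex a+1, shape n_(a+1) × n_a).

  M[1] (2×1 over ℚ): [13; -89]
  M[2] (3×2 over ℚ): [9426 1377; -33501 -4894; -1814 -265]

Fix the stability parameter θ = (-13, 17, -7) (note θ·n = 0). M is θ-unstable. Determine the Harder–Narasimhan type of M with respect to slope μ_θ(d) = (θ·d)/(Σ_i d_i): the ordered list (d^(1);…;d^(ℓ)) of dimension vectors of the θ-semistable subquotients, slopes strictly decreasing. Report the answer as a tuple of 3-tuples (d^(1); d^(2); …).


Via rank(M_{q-1}∘⋯∘M_p): M ≅ I[1,3], I[2,3], I[3,3].
μ_θ-semistable layers: μ^(1)=5; μ^(2)=-7; μ^(3)=-13

((0, 2, 2); (0, 0, 1); (1, 0, 0))


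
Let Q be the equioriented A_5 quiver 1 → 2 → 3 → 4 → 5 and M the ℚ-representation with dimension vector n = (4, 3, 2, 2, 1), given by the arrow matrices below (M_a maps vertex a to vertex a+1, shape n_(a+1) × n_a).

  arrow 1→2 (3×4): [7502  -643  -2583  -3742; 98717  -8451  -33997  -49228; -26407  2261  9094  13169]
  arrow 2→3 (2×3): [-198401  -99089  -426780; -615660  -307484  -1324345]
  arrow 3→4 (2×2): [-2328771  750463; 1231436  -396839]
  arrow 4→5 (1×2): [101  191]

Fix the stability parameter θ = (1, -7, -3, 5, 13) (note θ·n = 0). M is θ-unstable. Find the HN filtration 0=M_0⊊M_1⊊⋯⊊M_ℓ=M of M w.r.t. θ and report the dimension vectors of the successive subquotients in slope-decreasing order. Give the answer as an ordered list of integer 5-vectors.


Barcode: M ≅ I[1,1], I[1,2], I[1,4], I[1,5]. HN layers by μ_θ (4 steps, strictly decreasing):
  μ^(1)=13; μ^(2)=5; μ^(3)=1; μ^(4)=-3

((0, 0, 0, 0, 1); (0, 0, 0, 2, 0); (1, 0, 0, 0, 0); (3, 3, 2, 0, 0))


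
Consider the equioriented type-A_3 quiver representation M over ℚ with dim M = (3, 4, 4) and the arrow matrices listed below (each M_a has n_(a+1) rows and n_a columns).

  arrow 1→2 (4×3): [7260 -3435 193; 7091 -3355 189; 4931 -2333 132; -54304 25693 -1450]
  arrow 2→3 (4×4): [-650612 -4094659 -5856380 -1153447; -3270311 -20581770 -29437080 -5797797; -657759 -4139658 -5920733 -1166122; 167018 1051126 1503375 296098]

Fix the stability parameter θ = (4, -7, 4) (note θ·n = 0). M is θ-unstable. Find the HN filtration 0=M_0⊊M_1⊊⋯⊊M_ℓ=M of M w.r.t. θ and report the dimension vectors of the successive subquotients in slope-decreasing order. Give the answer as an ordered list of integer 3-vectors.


Via rank(M_{q-1}∘⋯∘M_p): M ≅ I[1,3]^3, I[2,3].
μ_θ-semistable layers: μ^(1)=4; μ^(2)=-3/2; μ^(3)=-7

((0, 0, 4); (3, 3, 0); (0, 1, 0))


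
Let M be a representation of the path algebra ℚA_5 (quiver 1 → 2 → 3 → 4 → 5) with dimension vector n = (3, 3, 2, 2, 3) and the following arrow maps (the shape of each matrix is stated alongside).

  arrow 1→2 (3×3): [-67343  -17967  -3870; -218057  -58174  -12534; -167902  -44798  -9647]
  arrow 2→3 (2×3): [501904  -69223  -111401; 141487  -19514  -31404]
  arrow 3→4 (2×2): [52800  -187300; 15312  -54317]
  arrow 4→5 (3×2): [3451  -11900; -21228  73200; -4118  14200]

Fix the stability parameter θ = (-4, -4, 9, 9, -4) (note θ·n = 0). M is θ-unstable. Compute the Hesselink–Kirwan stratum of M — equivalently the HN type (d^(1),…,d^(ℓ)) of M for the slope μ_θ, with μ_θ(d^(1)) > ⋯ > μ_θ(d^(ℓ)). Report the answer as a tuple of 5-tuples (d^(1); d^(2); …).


Barcode: M ≅ I[1,2], I[1,3], I[1,4], I[4,5], I[5,5]^2. HN layers by μ_θ (3 steps, strictly decreasing):
  μ^(1)=9; μ^(2)=5/2; μ^(3)=-4

((0, 0, 2, 1, 0); (0, 0, 0, 1, 1); (3, 3, 0, 0, 2))


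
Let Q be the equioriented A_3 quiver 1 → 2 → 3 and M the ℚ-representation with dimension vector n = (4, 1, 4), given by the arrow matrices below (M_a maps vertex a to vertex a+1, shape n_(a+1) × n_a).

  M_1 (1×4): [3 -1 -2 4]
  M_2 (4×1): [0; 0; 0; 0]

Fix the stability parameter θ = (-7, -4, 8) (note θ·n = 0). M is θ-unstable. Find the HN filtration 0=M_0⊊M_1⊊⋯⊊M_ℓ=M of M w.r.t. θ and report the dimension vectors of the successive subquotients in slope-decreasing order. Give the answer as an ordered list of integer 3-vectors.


Interval decomposition of M: I[1,1]^3, I[1,2], I[3,3]^4.
HN type (ℓ=3): μ^(1)=8; μ^(2)=-4; μ^(3)=-7

((0, 0, 4); (0, 1, 0); (4, 0, 0))


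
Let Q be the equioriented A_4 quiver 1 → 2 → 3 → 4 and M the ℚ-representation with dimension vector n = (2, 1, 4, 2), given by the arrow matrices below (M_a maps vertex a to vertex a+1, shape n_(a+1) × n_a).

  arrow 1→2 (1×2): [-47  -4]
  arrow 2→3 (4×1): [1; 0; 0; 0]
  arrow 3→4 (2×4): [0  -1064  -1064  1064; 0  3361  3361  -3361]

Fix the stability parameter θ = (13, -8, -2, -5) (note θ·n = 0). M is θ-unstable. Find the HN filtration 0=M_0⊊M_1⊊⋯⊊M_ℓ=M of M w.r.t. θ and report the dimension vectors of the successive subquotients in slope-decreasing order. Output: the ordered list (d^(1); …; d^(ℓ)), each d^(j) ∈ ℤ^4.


Barcode: M ≅ I[1,1], I[1,3], I[3,3]^2, I[3,4], I[4,4]. HN layers by μ_θ (5 steps, strictly decreasing):
  μ^(1)=13; μ^(2)=1; μ^(3)=-2; μ^(4)=-7/2; μ^(5)=-5

((1, 0, 0, 0); (1, 1, 1, 0); (0, 0, 2, 0); (0, 0, 1, 1); (0, 0, 0, 1))


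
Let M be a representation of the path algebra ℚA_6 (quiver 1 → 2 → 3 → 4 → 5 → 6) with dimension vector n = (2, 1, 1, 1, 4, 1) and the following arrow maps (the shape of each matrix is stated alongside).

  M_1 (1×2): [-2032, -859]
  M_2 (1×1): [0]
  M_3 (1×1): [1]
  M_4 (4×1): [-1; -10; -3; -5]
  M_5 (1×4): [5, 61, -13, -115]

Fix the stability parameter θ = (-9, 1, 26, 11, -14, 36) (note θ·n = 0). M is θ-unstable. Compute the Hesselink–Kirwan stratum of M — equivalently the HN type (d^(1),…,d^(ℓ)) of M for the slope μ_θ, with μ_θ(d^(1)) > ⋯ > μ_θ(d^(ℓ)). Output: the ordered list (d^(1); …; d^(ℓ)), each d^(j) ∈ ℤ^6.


Barcode: M ≅ I[1,1], I[1,2], I[3,6], I[5,5]^3. HN layers by μ_θ (5 steps, strictly decreasing):
  μ^(1)=36; μ^(2)=23/3; μ^(3)=1; μ^(4)=-9; μ^(5)=-14

((0, 0, 0, 0, 0, 1); (0, 0, 1, 1, 1, 0); (0, 1, 0, 0, 0, 0); (2, 0, 0, 0, 0, 0); (0, 0, 0, 0, 3, 0))


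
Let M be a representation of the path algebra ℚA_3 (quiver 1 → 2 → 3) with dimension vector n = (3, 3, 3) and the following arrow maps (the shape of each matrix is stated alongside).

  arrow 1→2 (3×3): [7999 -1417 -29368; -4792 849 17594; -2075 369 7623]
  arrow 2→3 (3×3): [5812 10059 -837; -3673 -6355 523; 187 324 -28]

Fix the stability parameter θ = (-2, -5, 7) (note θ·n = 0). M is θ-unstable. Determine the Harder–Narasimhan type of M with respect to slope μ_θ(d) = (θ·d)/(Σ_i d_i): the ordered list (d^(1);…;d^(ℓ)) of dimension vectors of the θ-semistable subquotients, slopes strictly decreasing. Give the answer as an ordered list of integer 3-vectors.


Via rank(M_{q-1}∘⋯∘M_p): M ≅ I[1,3]^3.
μ_θ-semistable layers: μ^(1)=7; μ^(2)=-7/2

((0, 0, 3); (3, 3, 0))


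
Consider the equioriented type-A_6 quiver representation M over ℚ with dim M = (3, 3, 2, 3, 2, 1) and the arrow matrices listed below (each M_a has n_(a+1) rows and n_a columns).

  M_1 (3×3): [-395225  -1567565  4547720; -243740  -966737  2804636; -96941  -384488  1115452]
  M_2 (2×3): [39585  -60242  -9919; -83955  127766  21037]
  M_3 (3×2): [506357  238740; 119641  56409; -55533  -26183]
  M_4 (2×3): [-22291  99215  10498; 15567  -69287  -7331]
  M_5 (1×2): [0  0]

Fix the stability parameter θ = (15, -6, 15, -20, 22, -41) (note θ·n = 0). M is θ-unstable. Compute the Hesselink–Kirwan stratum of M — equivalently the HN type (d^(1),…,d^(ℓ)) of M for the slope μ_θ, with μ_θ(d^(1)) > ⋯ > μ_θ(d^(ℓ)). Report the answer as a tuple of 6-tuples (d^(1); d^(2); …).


Via rank(M_{q-1}∘⋯∘M_p): M ≅ I[1,1], I[1,2], I[1,5], I[2,2], I[3,5], I[4,4], I[6,6].
μ_θ-semistable layers: μ^(1)=22; μ^(2)=15; μ^(3)=9/2; μ^(4)=1; μ^(5)=-5/2; μ^(6)=-6; μ^(7)=-20; μ^(8)=-41

((0, 0, 0, 0, 2, 0); (1, 0, 0, 0, 0, 0); (1, 1, 0, 0, 0, 0); (1, 1, 1, 1, 0, 0); (0, 0, 1, 1, 0, 0); (0, 1, 0, 0, 0, 0); (0, 0, 0, 1, 0, 0); (0, 0, 0, 0, 0, 1))


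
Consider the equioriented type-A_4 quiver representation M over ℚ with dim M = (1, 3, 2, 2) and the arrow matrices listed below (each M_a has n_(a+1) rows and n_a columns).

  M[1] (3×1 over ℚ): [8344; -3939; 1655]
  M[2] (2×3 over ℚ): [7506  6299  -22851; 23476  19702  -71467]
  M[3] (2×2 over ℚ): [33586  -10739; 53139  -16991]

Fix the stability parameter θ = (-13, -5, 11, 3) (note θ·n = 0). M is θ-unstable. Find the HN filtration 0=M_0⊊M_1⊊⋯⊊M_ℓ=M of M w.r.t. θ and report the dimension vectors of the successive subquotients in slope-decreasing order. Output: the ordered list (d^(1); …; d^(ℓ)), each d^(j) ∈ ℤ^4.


Via rank(M_{q-1}∘⋯∘M_p): M ≅ I[1,4], I[2,2], I[2,4].
μ_θ-semistable layers: μ^(1)=7; μ^(2)=-5; μ^(3)=-13

((0, 0, 2, 2); (0, 3, 0, 0); (1, 0, 0, 0))


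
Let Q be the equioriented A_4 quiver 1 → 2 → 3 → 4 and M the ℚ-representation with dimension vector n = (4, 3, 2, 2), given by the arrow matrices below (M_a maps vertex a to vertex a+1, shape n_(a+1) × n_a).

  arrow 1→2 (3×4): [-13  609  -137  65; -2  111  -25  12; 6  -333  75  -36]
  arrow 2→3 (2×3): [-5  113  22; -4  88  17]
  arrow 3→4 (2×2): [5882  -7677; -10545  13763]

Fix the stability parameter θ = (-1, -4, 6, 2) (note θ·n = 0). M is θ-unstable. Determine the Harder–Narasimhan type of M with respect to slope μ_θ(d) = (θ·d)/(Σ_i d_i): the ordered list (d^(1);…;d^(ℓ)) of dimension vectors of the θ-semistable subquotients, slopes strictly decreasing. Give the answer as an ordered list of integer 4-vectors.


Barcode: M ≅ I[1,1]^2, I[1,4]^2, I[2,2]. HN layers by μ_θ (4 steps, strictly decreasing):
  μ^(1)=4; μ^(2)=-1; μ^(3)=-5/2; μ^(4)=-4

((0, 0, 2, 2); (2, 0, 0, 0); (2, 2, 0, 0); (0, 1, 0, 0))


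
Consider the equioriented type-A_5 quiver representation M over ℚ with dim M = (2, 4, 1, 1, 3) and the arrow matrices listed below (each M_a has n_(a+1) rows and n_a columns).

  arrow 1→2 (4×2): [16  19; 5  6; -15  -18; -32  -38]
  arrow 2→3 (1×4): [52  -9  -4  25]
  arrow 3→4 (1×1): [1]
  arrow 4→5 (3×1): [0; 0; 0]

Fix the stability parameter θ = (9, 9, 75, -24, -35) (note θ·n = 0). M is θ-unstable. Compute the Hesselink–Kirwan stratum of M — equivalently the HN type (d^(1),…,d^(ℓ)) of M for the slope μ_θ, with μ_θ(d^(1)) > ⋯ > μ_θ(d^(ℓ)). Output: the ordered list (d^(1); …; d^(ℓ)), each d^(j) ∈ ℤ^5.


Barcode: M ≅ I[1,2], I[1,4], I[2,2]^2, I[5,5]^3. HN layers by μ_θ (3 steps, strictly decreasing):
  μ^(1)=51/2; μ^(2)=9; μ^(3)=-35

((0, 0, 1, 1, 0); (2, 4, 0, 0, 0); (0, 0, 0, 0, 3))


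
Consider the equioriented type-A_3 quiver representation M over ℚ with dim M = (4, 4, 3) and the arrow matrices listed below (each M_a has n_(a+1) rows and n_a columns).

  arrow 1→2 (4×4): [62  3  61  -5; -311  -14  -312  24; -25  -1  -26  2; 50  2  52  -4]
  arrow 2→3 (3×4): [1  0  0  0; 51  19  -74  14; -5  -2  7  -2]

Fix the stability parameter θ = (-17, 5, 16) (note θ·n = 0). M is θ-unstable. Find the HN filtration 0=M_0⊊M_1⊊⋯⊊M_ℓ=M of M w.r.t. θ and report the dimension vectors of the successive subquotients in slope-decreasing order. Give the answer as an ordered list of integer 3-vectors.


Interval decomposition of M: I[1,1], I[1,3]^3, I[2,2].
HN type (ℓ=3): μ^(1)=16; μ^(2)=5; μ^(3)=-17

((0, 0, 3); (0, 4, 0); (4, 0, 0))


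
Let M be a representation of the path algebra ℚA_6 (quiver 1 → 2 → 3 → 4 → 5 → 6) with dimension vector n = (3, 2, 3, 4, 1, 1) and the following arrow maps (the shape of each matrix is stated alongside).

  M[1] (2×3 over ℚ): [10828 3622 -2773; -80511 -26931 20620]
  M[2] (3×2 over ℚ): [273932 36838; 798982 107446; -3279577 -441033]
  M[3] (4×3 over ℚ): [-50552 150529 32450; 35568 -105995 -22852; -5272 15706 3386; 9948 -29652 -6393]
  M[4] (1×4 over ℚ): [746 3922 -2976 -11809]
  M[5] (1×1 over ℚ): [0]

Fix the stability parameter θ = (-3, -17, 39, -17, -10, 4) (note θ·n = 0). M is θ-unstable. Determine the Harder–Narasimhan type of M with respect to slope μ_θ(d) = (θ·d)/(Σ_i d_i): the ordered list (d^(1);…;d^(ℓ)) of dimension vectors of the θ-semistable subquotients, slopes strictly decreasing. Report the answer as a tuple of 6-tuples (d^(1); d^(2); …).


Via rank(M_{q-1}∘⋯∘M_p): M ≅ I[1,1], I[1,3], I[1,5], I[3,4], I[4,4]^2, I[6,6].
μ_θ-semistable layers: μ^(1)=39; μ^(2)=11; μ^(3)=4; μ^(4)=-3; μ^(5)=-10; μ^(6)=-17

((0, 0, 1, 0, 0, 0); (0, 0, 1, 1, 0, 0); (0, 0, 1, 1, 1, 1); (1, 0, 0, 0, 0, 0); (2, 2, 0, 0, 0, 0); (0, 0, 0, 2, 0, 0))


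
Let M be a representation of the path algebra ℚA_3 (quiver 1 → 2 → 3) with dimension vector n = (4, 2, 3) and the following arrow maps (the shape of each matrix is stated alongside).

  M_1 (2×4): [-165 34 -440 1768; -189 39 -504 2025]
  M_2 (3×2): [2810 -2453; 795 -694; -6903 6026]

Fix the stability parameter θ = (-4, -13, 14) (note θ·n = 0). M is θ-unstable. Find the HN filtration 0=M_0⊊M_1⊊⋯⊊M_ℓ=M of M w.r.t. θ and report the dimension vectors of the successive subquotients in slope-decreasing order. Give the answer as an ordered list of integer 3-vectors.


Via rank(M_{q-1}∘⋯∘M_p): M ≅ I[1,1]^2, I[1,3]^2, I[3,3].
μ_θ-semistable layers: μ^(1)=14; μ^(2)=-4; μ^(3)=-17/2

((0, 0, 3); (2, 0, 0); (2, 2, 0))


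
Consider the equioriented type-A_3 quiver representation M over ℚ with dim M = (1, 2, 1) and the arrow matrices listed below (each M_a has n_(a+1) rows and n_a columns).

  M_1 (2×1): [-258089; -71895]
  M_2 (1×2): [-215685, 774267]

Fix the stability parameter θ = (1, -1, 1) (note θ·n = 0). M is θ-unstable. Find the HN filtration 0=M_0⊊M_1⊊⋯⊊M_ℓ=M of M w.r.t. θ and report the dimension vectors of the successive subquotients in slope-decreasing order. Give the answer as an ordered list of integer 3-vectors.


Via rank(M_{q-1}∘⋯∘M_p): M ≅ I[1,2], I[2,3].
μ_θ-semistable layers: μ^(1)=1; μ^(2)=0; μ^(3)=-1

((0, 0, 1); (1, 1, 0); (0, 1, 0))


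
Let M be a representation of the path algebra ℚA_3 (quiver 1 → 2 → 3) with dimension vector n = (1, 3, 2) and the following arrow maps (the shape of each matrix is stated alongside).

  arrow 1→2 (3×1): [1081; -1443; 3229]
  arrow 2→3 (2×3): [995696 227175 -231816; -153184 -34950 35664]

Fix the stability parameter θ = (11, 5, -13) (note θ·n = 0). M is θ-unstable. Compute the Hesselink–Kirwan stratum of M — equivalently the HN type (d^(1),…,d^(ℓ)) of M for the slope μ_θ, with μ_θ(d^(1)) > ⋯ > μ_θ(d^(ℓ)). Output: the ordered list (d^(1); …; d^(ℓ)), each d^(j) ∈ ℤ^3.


Interval decomposition of M: I[1,3], I[2,2]^2, I[3,3].
HN type (ℓ=3): μ^(1)=5; μ^(2)=1; μ^(3)=-13

((0, 2, 0); (1, 1, 1); (0, 0, 1))


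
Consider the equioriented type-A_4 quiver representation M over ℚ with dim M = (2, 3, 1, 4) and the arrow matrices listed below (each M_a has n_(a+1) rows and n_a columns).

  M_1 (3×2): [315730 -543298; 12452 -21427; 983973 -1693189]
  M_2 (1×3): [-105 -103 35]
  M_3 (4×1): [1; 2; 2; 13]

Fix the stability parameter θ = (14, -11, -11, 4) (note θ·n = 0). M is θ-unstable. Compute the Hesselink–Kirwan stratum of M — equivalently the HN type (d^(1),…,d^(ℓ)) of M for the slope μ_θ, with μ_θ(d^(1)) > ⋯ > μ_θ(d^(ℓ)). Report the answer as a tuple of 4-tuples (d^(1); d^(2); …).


Via rank(M_{q-1}∘⋯∘M_p): M ≅ I[1,2], I[1,4], I[2,2], I[4,4]^3.
μ_θ-semistable layers: μ^(1)=4; μ^(2)=3/2; μ^(3)=-8/3; μ^(4)=-11

((0, 0, 0, 4); (1, 1, 0, 0); (1, 1, 1, 0); (0, 1, 0, 0))


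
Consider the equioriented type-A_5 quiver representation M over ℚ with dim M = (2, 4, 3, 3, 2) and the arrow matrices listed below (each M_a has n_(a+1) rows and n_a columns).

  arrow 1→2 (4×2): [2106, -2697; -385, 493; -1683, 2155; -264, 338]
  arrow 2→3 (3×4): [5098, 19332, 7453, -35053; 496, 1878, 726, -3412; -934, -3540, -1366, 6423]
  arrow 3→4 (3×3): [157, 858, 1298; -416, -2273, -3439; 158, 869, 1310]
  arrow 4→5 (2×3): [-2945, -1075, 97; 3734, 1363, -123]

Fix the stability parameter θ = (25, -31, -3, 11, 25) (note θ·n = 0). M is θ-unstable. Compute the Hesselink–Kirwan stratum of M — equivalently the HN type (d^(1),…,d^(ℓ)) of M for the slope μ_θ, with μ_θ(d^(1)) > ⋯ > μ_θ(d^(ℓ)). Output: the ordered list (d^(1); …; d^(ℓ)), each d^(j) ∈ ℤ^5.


Interval decomposition of M: I[1,2], I[1,5], I[2,4], I[2,5].
HN type (ℓ=4): μ^(1)=25; μ^(2)=11; μ^(3)=-3; μ^(4)=-31

((0, 0, 0, 0, 2); (0, 0, 0, 3, 0); (2, 2, 3, 0, 0); (0, 2, 0, 0, 0))


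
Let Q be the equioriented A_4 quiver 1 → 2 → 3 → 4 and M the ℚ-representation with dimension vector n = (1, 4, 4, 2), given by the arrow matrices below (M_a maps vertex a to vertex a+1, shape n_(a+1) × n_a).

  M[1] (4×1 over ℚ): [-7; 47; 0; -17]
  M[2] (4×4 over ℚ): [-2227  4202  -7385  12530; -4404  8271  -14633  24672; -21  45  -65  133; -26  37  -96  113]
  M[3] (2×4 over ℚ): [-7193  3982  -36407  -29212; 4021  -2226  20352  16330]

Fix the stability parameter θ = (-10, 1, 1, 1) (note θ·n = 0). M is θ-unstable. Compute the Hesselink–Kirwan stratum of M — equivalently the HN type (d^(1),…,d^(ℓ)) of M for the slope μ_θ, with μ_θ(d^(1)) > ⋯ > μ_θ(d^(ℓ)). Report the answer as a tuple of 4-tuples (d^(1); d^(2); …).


Via rank(M_{q-1}∘⋯∘M_p): M ≅ I[1,4], I[2,2], I[2,3], I[2,4], I[3,3].
μ_θ-semistable layers: μ^(1)=1; μ^(2)=-10

((0, 4, 4, 2); (1, 0, 0, 0))


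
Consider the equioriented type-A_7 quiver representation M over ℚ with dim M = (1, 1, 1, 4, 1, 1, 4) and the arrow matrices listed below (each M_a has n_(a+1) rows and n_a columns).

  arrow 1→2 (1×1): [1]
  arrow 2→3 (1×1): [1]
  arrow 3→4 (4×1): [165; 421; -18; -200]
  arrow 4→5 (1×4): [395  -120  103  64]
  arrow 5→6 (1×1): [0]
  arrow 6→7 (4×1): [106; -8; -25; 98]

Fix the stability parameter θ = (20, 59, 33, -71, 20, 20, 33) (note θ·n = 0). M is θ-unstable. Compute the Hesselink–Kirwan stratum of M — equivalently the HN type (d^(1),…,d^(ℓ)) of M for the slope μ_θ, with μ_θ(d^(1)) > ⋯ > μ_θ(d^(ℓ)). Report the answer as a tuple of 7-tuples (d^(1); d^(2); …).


Barcode: M ≅ I[1,5], I[4,4]^3, I[6,7], I[7,7]^3. HN layers by μ_θ (4 steps, strictly decreasing):
  μ^(1)=33; μ^(2)=20; μ^(3)=41/4; μ^(4)=-71

((0, 0, 0, 0, 0, 0, 4); (0, 0, 0, 0, 1, 1, 0); (1, 1, 1, 1, 0, 0, 0); (0, 0, 0, 3, 0, 0, 0))


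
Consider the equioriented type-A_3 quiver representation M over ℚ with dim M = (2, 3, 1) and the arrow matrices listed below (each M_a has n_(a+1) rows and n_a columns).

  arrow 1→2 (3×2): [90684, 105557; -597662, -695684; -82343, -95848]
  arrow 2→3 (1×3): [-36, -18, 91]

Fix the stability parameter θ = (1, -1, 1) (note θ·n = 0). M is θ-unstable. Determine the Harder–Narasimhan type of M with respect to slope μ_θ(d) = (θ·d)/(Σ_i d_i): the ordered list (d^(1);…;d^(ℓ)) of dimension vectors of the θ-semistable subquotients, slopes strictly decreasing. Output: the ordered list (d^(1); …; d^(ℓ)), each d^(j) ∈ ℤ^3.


Barcode: M ≅ I[1,2], I[1,3], I[2,2]. HN layers by μ_θ (3 steps, strictly decreasing):
  μ^(1)=1; μ^(2)=0; μ^(3)=-1

((0, 0, 1); (2, 2, 0); (0, 1, 0))


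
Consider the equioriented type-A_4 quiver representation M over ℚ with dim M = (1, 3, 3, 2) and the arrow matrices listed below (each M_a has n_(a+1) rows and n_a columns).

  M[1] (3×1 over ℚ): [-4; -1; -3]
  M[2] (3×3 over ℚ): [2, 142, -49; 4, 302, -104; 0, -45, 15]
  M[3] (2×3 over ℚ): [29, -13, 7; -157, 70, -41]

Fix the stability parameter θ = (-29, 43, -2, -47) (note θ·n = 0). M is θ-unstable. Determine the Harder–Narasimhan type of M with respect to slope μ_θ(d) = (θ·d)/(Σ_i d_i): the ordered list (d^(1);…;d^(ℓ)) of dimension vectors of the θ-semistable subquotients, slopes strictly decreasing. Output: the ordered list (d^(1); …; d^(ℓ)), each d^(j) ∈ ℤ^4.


Interval decomposition of M: I[1,4], I[2,2], I[2,4], I[3,3].
HN type (ℓ=3): μ^(1)=43; μ^(2)=-2; μ^(3)=-29

((0, 1, 0, 0); (0, 2, 3, 2); (1, 0, 0, 0))


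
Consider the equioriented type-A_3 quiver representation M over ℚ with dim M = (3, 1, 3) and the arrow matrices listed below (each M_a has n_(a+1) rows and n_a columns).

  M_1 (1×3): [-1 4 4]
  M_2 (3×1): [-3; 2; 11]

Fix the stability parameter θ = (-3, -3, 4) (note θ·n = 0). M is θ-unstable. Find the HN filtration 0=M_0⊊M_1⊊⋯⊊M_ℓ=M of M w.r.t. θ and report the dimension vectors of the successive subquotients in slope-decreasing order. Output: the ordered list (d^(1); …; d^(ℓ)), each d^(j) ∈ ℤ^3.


Via rank(M_{q-1}∘⋯∘M_p): M ≅ I[1,1]^2, I[1,3], I[3,3]^2.
μ_θ-semistable layers: μ^(1)=4; μ^(2)=-3

((0, 0, 3); (3, 1, 0))


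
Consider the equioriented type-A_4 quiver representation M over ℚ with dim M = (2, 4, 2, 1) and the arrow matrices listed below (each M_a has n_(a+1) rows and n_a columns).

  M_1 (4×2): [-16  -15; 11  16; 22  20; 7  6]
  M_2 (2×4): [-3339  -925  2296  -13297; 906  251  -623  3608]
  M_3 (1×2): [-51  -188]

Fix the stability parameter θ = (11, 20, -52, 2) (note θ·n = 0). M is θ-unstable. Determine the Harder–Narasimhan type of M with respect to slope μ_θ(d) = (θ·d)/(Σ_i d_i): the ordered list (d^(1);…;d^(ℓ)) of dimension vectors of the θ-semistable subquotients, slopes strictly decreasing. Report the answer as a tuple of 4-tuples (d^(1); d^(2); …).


Via rank(M_{q-1}∘⋯∘M_p): M ≅ I[1,3], I[1,4], I[2,2]^2.
μ_θ-semistable layers: μ^(1)=20; μ^(2)=2; μ^(3)=-7

((0, 2, 0, 0); (0, 0, 0, 1); (2, 2, 2, 0))


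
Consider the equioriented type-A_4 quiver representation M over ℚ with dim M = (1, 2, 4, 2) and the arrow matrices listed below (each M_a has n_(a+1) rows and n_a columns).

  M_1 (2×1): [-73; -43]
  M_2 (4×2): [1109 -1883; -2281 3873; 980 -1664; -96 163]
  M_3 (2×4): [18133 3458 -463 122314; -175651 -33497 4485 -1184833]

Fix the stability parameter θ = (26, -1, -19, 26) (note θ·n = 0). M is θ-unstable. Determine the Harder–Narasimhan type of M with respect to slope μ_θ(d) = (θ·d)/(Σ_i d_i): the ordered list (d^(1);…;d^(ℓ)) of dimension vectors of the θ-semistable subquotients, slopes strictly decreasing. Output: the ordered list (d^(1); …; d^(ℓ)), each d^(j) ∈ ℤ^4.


Via rank(M_{q-1}∘⋯∘M_p): M ≅ I[1,4], I[2,4], I[3,3]^2.
μ_θ-semistable layers: μ^(1)=26; μ^(2)=2; μ^(3)=-10; μ^(4)=-19

((0, 0, 0, 2); (1, 1, 1, 0); (0, 1, 1, 0); (0, 0, 2, 0))


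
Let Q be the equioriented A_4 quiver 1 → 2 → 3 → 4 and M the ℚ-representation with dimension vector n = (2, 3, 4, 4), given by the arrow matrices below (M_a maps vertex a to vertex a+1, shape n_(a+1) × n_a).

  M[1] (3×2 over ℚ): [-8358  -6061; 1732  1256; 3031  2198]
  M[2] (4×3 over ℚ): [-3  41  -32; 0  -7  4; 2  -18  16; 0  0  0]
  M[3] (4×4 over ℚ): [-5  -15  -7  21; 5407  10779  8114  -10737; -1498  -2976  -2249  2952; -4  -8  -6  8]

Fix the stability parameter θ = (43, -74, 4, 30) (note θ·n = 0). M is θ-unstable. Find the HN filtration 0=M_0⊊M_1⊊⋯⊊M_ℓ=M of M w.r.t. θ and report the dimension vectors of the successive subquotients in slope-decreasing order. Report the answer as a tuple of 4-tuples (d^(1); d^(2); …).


Via rank(M_{q-1}∘⋯∘M_p): M ≅ I[1,2], I[1,4], I[2,3], I[3,3], I[3,4], I[4,4]^2.
μ_θ-semistable layers: μ^(1)=30; μ^(2)=4; μ^(3)=-31/2; μ^(4)=-74

((0, 0, 0, 4); (0, 0, 4, 0); (2, 2, 0, 0); (0, 1, 0, 0))


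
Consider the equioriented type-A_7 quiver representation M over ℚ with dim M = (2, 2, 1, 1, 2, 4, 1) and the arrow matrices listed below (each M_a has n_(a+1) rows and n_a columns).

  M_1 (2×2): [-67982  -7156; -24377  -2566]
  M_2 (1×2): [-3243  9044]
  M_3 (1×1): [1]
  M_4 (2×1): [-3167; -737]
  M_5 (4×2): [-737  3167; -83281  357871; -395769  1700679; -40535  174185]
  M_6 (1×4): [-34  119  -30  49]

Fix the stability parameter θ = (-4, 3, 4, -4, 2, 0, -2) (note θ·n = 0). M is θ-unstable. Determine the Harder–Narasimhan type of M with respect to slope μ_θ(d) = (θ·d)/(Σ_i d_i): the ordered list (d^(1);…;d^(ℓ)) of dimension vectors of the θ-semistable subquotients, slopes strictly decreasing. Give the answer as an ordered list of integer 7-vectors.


Interval decomposition of M: I[1,1], I[1,5], I[2,2], I[5,7], I[6,6]^3.
HN type (ℓ=5): μ^(1)=3; μ^(2)=2; μ^(3)=1; μ^(4)=0; μ^(5)=-4

((0, 1, 0, 0, 0, 0, 0); (0, 0, 0, 0, 1, 0, 0); (0, 1, 1, 1, 0, 0, 0); (0, 0, 0, 0, 1, 4, 1); (2, 0, 0, 0, 0, 0, 0))


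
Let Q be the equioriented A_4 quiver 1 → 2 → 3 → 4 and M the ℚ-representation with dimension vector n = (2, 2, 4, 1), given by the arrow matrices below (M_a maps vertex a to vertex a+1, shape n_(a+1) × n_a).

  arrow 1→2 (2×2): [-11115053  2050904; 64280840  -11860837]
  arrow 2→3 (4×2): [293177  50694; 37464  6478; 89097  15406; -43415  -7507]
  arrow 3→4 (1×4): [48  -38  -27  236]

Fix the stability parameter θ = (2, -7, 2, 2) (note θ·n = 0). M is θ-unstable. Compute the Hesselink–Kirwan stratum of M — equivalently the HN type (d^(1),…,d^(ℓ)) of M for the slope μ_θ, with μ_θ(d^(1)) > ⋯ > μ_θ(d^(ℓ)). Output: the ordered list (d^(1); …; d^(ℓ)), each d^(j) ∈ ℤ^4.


Barcode: M ≅ I[1,3], I[1,4], I[3,3]^2. HN layers by μ_θ (2 steps, strictly decreasing):
  μ^(1)=2; μ^(2)=-5/2

((0, 0, 4, 1); (2, 2, 0, 0))


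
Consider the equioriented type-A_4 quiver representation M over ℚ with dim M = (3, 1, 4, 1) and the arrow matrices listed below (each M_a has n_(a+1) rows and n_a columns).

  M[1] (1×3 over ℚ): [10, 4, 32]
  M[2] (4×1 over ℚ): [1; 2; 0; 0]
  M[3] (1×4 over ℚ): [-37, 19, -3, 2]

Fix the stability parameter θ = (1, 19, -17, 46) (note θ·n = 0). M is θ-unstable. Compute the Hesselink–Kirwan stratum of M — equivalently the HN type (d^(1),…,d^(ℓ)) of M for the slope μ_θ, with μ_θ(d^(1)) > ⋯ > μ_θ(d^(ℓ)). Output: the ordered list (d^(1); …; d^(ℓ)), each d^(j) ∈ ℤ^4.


Via rank(M_{q-1}∘⋯∘M_p): M ≅ I[1,1]^2, I[1,4], I[3,3]^3.
μ_θ-semistable layers: μ^(1)=46; μ^(2)=1; μ^(3)=-17

((0, 0, 0, 1); (3, 1, 1, 0); (0, 0, 3, 0))


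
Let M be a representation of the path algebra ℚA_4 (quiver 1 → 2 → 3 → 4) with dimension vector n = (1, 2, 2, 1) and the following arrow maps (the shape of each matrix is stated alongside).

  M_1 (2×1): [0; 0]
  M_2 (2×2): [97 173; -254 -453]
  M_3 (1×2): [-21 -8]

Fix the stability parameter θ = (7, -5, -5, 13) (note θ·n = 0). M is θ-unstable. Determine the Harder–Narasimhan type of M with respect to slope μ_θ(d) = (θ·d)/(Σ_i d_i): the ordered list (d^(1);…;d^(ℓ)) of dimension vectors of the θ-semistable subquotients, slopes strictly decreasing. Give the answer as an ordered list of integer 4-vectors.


Via rank(M_{q-1}∘⋯∘M_p): M ≅ I[1,1], I[2,3], I[2,4].
μ_θ-semistable layers: μ^(1)=13; μ^(2)=7; μ^(3)=-5

((0, 0, 0, 1); (1, 0, 0, 0); (0, 2, 2, 0))


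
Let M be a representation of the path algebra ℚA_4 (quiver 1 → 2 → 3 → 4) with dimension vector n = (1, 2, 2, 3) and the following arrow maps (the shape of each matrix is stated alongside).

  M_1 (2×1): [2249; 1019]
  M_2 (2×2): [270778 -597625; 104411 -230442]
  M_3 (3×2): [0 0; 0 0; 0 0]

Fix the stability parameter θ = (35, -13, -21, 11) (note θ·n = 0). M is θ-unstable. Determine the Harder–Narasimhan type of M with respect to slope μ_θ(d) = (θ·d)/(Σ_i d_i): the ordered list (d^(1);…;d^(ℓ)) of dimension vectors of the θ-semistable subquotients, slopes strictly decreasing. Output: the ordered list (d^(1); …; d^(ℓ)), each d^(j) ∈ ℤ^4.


Barcode: M ≅ I[1,3], I[2,3], I[4,4]^3. HN layers by μ_θ (3 steps, strictly decreasing):
  μ^(1)=11; μ^(2)=1/3; μ^(3)=-17

((0, 0, 0, 3); (1, 1, 1, 0); (0, 1, 1, 0))


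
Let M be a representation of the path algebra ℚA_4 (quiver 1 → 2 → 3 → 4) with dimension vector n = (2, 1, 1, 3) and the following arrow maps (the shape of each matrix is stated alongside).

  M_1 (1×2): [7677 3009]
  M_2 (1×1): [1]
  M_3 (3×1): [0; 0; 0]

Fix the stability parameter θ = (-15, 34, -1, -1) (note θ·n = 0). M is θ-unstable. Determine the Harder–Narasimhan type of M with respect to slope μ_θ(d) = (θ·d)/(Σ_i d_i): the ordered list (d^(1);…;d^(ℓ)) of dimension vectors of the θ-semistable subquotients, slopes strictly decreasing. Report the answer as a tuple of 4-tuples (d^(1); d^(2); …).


Interval decomposition of M: I[1,1], I[1,3], I[4,4]^3.
HN type (ℓ=3): μ^(1)=33/2; μ^(2)=-1; μ^(3)=-15

((0, 1, 1, 0); (0, 0, 0, 3); (2, 0, 0, 0))


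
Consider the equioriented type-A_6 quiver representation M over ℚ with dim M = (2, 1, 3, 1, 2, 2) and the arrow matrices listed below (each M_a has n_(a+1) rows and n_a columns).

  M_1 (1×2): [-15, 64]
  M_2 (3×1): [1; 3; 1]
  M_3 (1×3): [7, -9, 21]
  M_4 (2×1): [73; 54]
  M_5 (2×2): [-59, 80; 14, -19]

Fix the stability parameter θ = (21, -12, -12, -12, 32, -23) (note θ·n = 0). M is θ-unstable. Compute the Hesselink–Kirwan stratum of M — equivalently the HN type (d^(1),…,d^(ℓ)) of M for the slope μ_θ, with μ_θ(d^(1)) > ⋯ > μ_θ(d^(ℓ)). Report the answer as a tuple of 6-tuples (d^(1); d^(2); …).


Barcode: M ≅ I[1,1], I[1,6], I[3,3]^2, I[5,6]. HN layers by μ_θ (4 steps, strictly decreasing):
  μ^(1)=21; μ^(2)=9/2; μ^(3)=-15/4; μ^(4)=-12

((1, 0, 0, 0, 0, 0); (0, 0, 0, 0, 2, 2); (1, 1, 1, 1, 0, 0); (0, 0, 2, 0, 0, 0))


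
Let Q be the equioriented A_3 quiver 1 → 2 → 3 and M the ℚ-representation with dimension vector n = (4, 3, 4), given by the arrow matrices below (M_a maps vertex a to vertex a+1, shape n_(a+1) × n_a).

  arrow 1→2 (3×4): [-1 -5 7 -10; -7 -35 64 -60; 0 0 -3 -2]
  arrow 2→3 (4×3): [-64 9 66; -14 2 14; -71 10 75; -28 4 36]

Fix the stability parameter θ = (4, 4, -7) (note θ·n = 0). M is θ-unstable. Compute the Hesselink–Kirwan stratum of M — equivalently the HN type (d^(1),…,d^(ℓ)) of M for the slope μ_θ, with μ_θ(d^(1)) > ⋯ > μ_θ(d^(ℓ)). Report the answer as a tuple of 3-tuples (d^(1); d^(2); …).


Barcode: M ≅ I[1,1]^2, I[1,3]^2, I[2,3], I[3,3]. HN layers by μ_θ (4 steps, strictly decreasing):
  μ^(1)=4; μ^(2)=1/3; μ^(3)=-3/2; μ^(4)=-7

((2, 0, 0); (2, 2, 2); (0, 1, 1); (0, 0, 1))


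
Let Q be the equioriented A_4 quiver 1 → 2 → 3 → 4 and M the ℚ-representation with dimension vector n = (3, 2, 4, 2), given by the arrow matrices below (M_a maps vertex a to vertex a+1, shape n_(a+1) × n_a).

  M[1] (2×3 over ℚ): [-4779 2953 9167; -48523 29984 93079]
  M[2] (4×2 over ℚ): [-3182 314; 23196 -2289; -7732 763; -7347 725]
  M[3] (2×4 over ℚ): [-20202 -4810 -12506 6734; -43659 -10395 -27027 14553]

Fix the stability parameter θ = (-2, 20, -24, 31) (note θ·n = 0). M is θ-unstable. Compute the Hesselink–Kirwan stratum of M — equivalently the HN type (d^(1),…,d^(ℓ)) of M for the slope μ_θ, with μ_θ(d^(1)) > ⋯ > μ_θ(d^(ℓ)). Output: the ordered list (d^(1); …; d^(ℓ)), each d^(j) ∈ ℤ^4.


Barcode: M ≅ I[1,1], I[1,3], I[1,4], I[3,3]^2, I[4,4]. HN layers by μ_θ (3 steps, strictly decreasing):
  μ^(1)=31; μ^(2)=-2; μ^(3)=-24

((0, 0, 0, 2); (3, 2, 2, 0); (0, 0, 2, 0))


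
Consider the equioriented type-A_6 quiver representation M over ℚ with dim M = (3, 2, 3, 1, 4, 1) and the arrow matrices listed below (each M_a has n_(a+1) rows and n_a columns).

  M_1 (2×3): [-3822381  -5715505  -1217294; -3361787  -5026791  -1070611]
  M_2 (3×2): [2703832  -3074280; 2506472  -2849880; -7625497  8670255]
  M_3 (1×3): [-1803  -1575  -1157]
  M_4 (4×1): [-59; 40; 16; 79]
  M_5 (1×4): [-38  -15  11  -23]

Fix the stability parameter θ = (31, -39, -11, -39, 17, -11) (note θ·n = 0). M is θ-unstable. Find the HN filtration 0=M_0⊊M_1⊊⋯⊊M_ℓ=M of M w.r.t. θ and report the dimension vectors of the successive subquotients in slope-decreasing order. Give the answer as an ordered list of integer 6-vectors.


Interval decomposition of M: I[1,1], I[1,2], I[1,6], I[3,3]^2, I[5,5]^3.
HN type (ℓ=6): μ^(1)=31; μ^(2)=17; μ^(3)=3; μ^(4)=-4; μ^(5)=-11; μ^(6)=-29/2

((1, 0, 0, 0, 0, 0); (0, 0, 0, 0, 3, 0); (0, 0, 0, 0, 1, 1); (1, 1, 0, 0, 0, 0); (0, 0, 2, 0, 0, 0); (1, 1, 1, 1, 0, 0))


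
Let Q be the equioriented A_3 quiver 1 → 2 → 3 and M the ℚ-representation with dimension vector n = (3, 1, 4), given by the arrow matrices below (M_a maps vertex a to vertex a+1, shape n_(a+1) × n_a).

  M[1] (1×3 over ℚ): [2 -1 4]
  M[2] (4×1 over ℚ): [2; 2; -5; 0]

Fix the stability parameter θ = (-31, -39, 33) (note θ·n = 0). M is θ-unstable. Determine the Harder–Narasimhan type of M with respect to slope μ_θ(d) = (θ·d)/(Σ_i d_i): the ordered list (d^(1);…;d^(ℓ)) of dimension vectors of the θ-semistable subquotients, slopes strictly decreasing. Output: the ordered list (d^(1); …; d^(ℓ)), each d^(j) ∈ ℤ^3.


Barcode: M ≅ I[1,1]^2, I[1,3], I[3,3]^3. HN layers by μ_θ (3 steps, strictly decreasing):
  μ^(1)=33; μ^(2)=-31; μ^(3)=-35

((0, 0, 4); (2, 0, 0); (1, 1, 0))


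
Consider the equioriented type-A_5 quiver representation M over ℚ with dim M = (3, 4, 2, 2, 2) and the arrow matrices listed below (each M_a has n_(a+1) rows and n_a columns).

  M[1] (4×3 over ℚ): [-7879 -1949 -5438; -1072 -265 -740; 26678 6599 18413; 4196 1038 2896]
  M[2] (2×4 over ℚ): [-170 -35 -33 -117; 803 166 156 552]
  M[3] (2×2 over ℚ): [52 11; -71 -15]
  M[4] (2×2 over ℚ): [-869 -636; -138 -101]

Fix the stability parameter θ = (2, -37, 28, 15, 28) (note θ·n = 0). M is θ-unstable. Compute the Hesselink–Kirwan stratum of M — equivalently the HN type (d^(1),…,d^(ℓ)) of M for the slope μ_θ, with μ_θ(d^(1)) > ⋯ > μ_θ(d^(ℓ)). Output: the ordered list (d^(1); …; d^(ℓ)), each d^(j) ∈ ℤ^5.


Interval decomposition of M: I[1,2], I[1,5]^2, I[2,2].
HN type (ℓ=4): μ^(1)=28; μ^(2)=43/2; μ^(3)=-35/2; μ^(4)=-37

((0, 0, 0, 0, 2); (0, 0, 2, 2, 0); (3, 3, 0, 0, 0); (0, 1, 0, 0, 0))


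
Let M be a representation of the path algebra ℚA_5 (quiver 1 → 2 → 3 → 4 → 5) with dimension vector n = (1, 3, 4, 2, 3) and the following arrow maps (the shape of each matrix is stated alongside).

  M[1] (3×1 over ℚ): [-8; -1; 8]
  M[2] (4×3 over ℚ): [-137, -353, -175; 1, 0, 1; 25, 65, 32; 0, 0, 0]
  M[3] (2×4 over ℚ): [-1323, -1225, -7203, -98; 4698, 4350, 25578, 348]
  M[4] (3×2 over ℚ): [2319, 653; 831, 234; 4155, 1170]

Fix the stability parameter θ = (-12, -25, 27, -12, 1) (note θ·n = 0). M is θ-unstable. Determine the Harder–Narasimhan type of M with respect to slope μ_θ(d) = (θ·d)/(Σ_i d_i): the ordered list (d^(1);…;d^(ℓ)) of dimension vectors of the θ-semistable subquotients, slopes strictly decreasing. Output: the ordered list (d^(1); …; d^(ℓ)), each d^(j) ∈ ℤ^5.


Interval decomposition of M: I[1,3], I[2,3], I[2,5], I[3,3], I[4,5], I[5,5].
HN type (ℓ=6): μ^(1)=27; μ^(2)=16/3; μ^(3)=1; μ^(4)=-12; μ^(5)=-37/2; μ^(6)=-25

((0, 0, 3, 0, 0); (0, 0, 1, 1, 1); (0, 0, 0, 0, 2); (0, 0, 0, 1, 0); (1, 1, 0, 0, 0); (0, 2, 0, 0, 0))


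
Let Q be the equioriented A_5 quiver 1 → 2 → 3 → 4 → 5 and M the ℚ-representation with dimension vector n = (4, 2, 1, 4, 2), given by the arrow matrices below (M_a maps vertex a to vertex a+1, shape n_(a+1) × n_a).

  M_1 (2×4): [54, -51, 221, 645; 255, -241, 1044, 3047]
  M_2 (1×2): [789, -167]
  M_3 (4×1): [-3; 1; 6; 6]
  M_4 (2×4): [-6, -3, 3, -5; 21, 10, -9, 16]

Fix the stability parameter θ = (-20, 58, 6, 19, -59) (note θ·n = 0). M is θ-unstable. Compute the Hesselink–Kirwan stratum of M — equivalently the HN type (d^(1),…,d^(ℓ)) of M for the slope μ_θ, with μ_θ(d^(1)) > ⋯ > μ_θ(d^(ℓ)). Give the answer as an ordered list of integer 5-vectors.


Barcode: M ≅ I[1,1]^2, I[1,2], I[1,5], I[4,4]^2, I[4,5]. HN layers by μ_θ (4 steps, strictly decreasing):
  μ^(1)=58; μ^(2)=19; μ^(3)=6; μ^(4)=-20

((0, 1, 0, 0, 0); (0, 0, 0, 2, 0); (0, 1, 1, 1, 1); (4, 0, 0, 1, 1))


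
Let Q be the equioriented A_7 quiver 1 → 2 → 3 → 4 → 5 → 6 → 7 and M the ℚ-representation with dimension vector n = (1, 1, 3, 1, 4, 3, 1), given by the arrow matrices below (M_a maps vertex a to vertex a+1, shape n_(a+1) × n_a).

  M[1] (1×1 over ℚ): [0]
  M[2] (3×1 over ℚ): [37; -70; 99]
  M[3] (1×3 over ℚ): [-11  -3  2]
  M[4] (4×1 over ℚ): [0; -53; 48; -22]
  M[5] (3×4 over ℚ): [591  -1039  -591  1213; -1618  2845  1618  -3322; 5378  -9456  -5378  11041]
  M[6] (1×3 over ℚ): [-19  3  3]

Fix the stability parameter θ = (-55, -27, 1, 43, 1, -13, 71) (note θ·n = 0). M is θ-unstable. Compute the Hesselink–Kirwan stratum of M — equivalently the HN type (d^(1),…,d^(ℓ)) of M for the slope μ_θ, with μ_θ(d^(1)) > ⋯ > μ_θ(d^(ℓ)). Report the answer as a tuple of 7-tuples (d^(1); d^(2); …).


Interval decomposition of M: I[1,1], I[2,7], I[3,3]^2, I[5,5], I[5,6]^2.
HN type (ℓ=6): μ^(1)=71; μ^(2)=31/3; μ^(3)=1; μ^(4)=-6; μ^(5)=-27; μ^(6)=-55

((0, 0, 0, 0, 0, 0, 1); (0, 0, 0, 1, 1, 1, 0); (0, 0, 3, 0, 1, 0, 0); (0, 0, 0, 0, 2, 2, 0); (0, 1, 0, 0, 0, 0, 0); (1, 0, 0, 0, 0, 0, 0))


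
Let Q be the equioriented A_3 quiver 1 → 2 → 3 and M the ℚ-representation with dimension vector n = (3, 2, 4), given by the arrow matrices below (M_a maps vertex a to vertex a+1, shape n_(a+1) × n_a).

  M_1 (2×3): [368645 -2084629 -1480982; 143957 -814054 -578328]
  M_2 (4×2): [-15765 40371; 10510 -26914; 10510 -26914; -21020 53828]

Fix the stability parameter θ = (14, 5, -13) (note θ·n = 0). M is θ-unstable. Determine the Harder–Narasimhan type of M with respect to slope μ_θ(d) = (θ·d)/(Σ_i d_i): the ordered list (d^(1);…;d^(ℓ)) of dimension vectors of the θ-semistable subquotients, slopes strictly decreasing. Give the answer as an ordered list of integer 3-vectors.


Via rank(M_{q-1}∘⋯∘M_p): M ≅ I[1,1], I[1,2], I[1,3], I[3,3]^3.
μ_θ-semistable layers: μ^(1)=14; μ^(2)=19/2; μ^(3)=2; μ^(4)=-13

((1, 0, 0); (1, 1, 0); (1, 1, 1); (0, 0, 3))


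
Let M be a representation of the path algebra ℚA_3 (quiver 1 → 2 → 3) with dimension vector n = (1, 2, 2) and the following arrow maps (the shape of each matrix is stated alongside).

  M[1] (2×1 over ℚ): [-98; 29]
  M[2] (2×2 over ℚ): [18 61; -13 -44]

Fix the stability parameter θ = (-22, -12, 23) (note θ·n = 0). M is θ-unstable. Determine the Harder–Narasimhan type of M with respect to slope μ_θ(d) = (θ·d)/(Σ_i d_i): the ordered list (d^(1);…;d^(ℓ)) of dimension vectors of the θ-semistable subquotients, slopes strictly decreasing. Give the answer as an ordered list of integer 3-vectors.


Interval decomposition of M: I[1,3], I[2,3].
HN type (ℓ=3): μ^(1)=23; μ^(2)=-12; μ^(3)=-22

((0, 0, 2); (0, 2, 0); (1, 0, 0))
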